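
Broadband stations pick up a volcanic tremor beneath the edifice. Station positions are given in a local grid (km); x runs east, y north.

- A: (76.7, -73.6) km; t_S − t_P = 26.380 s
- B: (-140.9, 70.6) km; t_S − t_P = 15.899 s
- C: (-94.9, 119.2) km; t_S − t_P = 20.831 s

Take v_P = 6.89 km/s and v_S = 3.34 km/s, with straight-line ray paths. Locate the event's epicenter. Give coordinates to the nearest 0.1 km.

(-84.1, -15.4)

Distance from S−P lag: d = Δt · v_P v_S / (v_P − v_S) = Δt · (6.89·3.34)/(6.89−3.34) ≈ 6.4824·Δt.
So d_A = 171.01, d_B = 103.06, d_C = 135.04 km.
Circle about each station: (x − 76.7)² + (y + 73.6)² = 171.01²; (x + 140.9)² + (y − 70.6)² = 103.06²; (x + 94.9)² + (y − 119.2)² = 135.04².
Subtracting the A equation from the B and C equations removes the quadratic terms:
-435.2 x + 288.4 y = 32160.38
-343.2 x + 385.6 y = 22923.42
Solving the 2×2 system: x ≈ -84.1, y ≈ -15.4 km.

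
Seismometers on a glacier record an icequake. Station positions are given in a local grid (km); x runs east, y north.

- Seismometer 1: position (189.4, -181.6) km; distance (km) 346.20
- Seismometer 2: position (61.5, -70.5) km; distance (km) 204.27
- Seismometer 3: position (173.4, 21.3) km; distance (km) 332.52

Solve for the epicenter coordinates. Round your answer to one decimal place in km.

Circle about each station: (x − 189.4)² + (y + 181.6)² = 346.20²; (x − 61.5)² + (y + 70.5)² = 204.27²; (x − 173.4)² + (y − 21.3)² = 332.52².
Subtracting pairs of circle equations eliminates x²+y² and gives linear equations (the radical axes):
-255.8 x + 222.2 y = 18029.79
-32.0 x + 405.8 y = -29044.78
Solving the 2×2 system: x ≈ -142.4, y ≈ -82.8 km.

(-142.4, -82.8)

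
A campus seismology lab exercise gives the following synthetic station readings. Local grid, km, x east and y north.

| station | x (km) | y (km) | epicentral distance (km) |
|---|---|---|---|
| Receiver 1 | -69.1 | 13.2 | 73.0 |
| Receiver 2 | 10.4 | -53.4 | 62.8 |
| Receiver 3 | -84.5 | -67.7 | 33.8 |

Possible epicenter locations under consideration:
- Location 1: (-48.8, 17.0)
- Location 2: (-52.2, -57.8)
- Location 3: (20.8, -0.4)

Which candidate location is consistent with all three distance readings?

Location 2

For each candidate, compare |candidate − station| to the reported distance:
Location 1: residuals Receiver 1 52.3, Receiver 2 29.2, Receiver 3 58.1 → max 58.1 km
Location 2: residuals Receiver 1 0.0, Receiver 2 0.0, Receiver 3 0.0 → max 0.0 km
Location 3: residuals Receiver 1 17.9, Receiver 2 8.8, Receiver 3 91.2 → max 91.2 km
Only Location 2 has all residuals ≈ 0.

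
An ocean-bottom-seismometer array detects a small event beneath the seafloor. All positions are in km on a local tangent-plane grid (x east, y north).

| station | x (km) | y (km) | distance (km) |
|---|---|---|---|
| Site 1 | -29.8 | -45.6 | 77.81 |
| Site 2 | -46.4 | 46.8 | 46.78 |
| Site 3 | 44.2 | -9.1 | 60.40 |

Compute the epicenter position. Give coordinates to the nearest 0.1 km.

Circle about each station: (x + 29.8)² + (y + 45.6)² = 77.81²; (x + 46.4)² + (y − 46.8)² = 46.78²; (x − 44.2)² + (y + 9.1)² = 60.40².
Subtracting the Site 1 equation from the Site 2 and Site 3 equations removes the quadratic terms:
-33.2 x + 184.8 y = 5241.83
148.0 x + 73.0 y = 1475.29
Solving the 2×2 system: x ≈ -3.7, y ≈ 27.7 km.
Check against Site 1 (with the unrounded x, y): √((x + 29.8)²+(y + 45.6)²) = 77.81 ≈ 77.81 km. ✓

(-3.7, 27.7)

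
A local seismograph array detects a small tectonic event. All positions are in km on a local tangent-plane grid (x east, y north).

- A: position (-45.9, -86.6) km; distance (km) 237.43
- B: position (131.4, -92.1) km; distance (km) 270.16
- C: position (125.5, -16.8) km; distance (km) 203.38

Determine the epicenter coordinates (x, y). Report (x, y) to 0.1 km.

(3.2, 145.7)

Circle about each station: (x + 45.9)² + (y + 86.6)² = 237.43²; (x − 131.4)² + (y + 92.1)² = 270.16²; (x − 125.5)² + (y + 16.8)² = 203.38².
Subtracting pairs of circle equations eliminates x²+y² and gives linear equations (the radical axes):
354.6 x − 11.0 y = -471.42
342.8 x + 139.6 y = 21435.70
Solving the 2×2 system: x ≈ 3.2, y ≈ 145.7 km.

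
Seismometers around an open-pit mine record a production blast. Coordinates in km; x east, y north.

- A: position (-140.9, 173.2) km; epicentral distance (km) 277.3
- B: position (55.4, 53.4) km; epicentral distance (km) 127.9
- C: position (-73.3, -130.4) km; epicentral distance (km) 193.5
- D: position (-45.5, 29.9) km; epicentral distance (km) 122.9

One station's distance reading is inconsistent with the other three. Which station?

Solve using three stations at a time. Using A, C, D (subtract circle equations pairwise → linear system) gives (x, y) ≈ (72.8, -3.5).
Distances from that point to each station vs reported:
  A: calculated 277.3 vs reported 277.3 → residual 0.0 km
  B: calculated 59.5 vs reported 127.9 → residual 68.4 km
  C: calculated 193.5 vs reported 193.5 → residual 0.0 km
  D: calculated 123.0 vs reported 122.9 → residual 0.1 km
A, C, D are mutually consistent (residuals ≈ 0); B is off by 68.4 km.

B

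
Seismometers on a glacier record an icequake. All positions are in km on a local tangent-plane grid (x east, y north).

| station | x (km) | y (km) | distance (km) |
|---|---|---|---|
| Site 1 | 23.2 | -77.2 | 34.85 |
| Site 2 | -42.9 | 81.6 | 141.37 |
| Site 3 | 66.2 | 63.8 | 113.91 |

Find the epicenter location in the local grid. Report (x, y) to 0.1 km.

(25.0, -42.4)

Circle about each station: (x − 23.2)² + (y + 77.2)² = 34.85²; (x + 42.9)² + (y − 81.6)² = 141.37²; (x − 66.2)² + (y − 63.8)² = 113.91².
Subtracting the Site 1 equation from the Site 2 and Site 3 equations removes the quadratic terms:
-132.2 x + 317.6 y = -16770.06
86.0 x + 282.0 y = -9806.17
Solving the 2×2 system: x ≈ 25.0, y ≈ -42.4 km.
Check against Site 1 (with the unrounded x, y): √((x − 23.2)²+(y + 77.2)²) = 34.85 ≈ 34.85 km. ✓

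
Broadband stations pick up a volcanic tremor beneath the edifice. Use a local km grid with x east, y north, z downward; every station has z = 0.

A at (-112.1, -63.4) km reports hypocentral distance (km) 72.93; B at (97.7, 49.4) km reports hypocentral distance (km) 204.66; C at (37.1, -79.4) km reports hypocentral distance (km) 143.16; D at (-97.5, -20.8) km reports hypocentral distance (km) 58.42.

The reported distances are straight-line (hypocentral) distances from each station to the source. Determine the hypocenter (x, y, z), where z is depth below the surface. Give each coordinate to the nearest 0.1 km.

Each station gives a sphere (x−x_i)² + (y−y_i)² + z² = d_i² (stations at z=0).
Subtracting the A sphere from B and C: z² cancels, leaving linear equations in x and y:
419.6 x + 225.6 y = -41167.25
298.4 x − 32.0 y = -24081.20
Solving: x ≈ -83.596, y ≈ -26.996 km (keep extra digits for the depth step; rounded: -83.6, -27.0).
Then from the A sphere: z² = 72.93² − (x + 112.1)² − (y + 63.4)² with x = -83.596, y = -26.996, so z ≈ 56.401 ≈ 56.4 km.
Check against D (with the unrounded solution): distance 58.42 ≈ 58.42 km. ✓

x ≈ -83.6 km, y ≈ -27.0 km, depth ≈ 56.4 km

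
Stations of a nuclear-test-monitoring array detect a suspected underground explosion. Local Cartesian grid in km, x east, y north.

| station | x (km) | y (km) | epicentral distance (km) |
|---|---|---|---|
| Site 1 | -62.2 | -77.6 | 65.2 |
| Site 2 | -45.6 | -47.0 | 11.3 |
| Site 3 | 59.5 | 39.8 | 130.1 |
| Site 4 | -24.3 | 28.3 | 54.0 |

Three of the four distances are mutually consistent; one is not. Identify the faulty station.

Site 2

Solve using three stations at a time. Using Site 1, Site 3, Site 4 (subtract circle equations pairwise → linear system) gives (x, y) ≈ (-59.6, -12.5).
Distances from that point to each station vs reported:
  Site 1: calculated 65.2 vs reported 65.2 → residual 0.0 km
  Site 2: calculated 37.2 vs reported 11.3 → residual 25.9 km
  Site 3: calculated 130.1 vs reported 130.1 → residual 0.0 km
  Site 4: calculated 53.9 vs reported 54.0 → residual 0.1 km
Site 1, Site 3, Site 4 are mutually consistent (residuals ≈ 0); Site 2 is off by 25.9 km.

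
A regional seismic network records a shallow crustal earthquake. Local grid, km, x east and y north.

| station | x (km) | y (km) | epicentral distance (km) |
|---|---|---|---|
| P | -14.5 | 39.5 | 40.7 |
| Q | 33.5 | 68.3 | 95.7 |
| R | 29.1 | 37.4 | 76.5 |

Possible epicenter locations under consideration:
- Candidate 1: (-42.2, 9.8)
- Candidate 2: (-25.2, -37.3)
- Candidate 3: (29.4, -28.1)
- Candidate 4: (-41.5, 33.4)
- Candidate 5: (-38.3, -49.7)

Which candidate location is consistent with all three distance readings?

Candidate 1

For each candidate, compare |candidate − station| to the reported distance:
Candidate 1: residuals P 0.1, Q 0.0, R 0.0 → max 0.1 km
Candidate 2: residuals P 36.8, Q 25.1, R 15.9 → max 36.8 km
Candidate 3: residuals P 39.9, Q 0.8, R 11.0 → max 39.9 km
Candidate 4: residuals P 13.0, Q 13.0, R 5.8 → max 13.0 km
Candidate 5: residuals P 51.6, Q 42.4, R 33.6 → max 51.6 km
Only Candidate 1 has all residuals ≈ 0.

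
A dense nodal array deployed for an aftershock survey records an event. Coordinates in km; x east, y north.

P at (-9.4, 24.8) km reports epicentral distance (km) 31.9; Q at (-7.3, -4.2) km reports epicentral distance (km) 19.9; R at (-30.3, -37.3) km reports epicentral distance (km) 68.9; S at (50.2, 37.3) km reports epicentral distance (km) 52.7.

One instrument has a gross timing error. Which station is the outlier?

R

Solve using three stations at a time. Using P, Q, S (subtract circle equations pairwise → linear system) gives (x, y) ≈ (11.9, 1.1).
Distances from that point to each station vs reported:
  P: calculated 31.9 vs reported 31.9 → residual 0.0 km
  Q: calculated 19.9 vs reported 19.9 → residual 0.0 km
  R: calculated 57.0 vs reported 68.9 → residual 11.9 km
  S: calculated 52.7 vs reported 52.7 → residual 0.0 km
P, Q, S are mutually consistent (residuals ≈ 0); R is off by 11.9 km.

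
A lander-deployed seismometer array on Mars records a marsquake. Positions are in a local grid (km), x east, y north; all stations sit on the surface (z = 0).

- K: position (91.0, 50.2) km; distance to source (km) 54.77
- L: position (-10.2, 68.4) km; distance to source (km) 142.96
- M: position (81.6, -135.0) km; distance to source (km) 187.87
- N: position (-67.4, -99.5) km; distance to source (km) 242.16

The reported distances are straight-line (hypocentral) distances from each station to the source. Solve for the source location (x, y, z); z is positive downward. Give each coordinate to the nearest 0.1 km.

Each station gives a sphere (x−x_i)² + (y−y_i)² + z² = d_i² (stations at z=0).
Subtracting the K sphere from L and M: z² cancels, leaving linear equations in x and y:
-202.4 x + 36.4 y = -23456.25
-18.8 x − 370.4 y = -18212.86
Solving: x ≈ 123.605, y ≈ 42.897 km (keep extra digits for the depth step; rounded: 123.6, 42.9).
Then from the K sphere: z² = 54.77² − (x − 91.0)² − (y − 50.2)² with x = 123.605, y = 42.897, so z ≈ 43.397 ≈ 43.4 km.

(123.6, 42.9, 43.4)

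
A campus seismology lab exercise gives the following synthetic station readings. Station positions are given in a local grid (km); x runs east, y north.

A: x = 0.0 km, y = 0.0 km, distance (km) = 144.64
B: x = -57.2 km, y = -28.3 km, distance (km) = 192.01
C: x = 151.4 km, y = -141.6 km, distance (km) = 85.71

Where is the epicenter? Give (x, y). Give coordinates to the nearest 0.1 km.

Circle about each station: x² + y² = 144.64²; (x + 57.2)² + (y + 28.3)² = 192.01²; (x − 151.4)² + (y + 141.6)² = 85.71².
Subtracting the A equation from the B and C equations removes the quadratic terms:
-114.4 x − 56.6 y = -11874.38
302.8 x − 283.2 y = 56547.05
Solving the 2×2 system: x ≈ 132.5, y ≈ -58.0 km.
Check against A (with the unrounded x, y): √(x²+y²) = 144.64 ≈ 144.64 km. ✓

132.5 km east, -58.0 km north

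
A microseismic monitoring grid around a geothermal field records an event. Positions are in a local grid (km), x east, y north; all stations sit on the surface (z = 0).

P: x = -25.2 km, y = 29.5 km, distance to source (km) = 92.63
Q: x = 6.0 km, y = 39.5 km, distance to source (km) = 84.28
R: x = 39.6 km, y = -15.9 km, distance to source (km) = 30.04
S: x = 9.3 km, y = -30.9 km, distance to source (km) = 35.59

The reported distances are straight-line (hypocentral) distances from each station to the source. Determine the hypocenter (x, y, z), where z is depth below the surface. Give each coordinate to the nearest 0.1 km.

x ≈ 36.6 km, y ≈ -35.8 km, depth ≈ 22.3 km

Each station gives a sphere (x−x_i)² + (y−y_i)² + z² = d_i² (stations at z=0).
Subtracting the P sphere from Q and R: z² cancels, leaving linear equations in x and y:
62.4 x + 20.0 y = 1568.16
129.6 x − 90.8 y = 7993.60
Solving: x ≈ 36.603, y ≈ -35.792 km (keep extra digits for the depth step; rounded: 36.6, -35.8).
Then from the P sphere: z² = 92.63² − (x + 25.2)² − (y − 29.5)² with x = 36.603, y = -35.792, so z ≈ 22.308 ≈ 22.3 km.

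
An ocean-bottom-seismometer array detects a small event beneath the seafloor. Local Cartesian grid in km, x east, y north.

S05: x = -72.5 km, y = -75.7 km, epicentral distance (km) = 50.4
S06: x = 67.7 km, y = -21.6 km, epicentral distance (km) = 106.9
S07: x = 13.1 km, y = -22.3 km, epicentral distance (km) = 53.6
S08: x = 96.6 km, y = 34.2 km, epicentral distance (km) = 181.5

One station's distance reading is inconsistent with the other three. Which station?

Solve using three stations at a time. Using S05, S06, S07 (subtract circle equations pairwise → linear system) gives (x, y) ≈ (-37.7, -39.3).
Distances from that point to each station vs reported:
  S05: calculated 50.4 vs reported 50.4 → residual 0.0 km
  S06: calculated 106.9 vs reported 106.9 → residual 0.0 km
  S07: calculated 53.6 vs reported 53.6 → residual 0.0 km
  S08: calculated 153.1 vs reported 181.5 → residual 28.4 km
S05, S06, S07 are mutually consistent (residuals ≈ 0); S08 is off by 28.4 km.

S08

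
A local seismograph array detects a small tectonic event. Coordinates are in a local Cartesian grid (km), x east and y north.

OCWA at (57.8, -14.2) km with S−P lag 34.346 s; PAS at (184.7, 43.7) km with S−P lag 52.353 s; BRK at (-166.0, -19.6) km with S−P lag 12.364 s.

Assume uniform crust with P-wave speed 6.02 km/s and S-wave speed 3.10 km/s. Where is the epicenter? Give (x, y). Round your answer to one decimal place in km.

Distance from S−P lag: d = Δt · v_P v_S / (v_P − v_S) = Δt · (6.02·3.10)/(6.02−3.10) ≈ 6.3911·Δt.
So d_OCWA = 219.51, d_PAS = 334.59, d_BRK = 79.02 km.
Circle about each station: (x − 57.8)² + (y + 14.2)² = 219.51²; (x − 184.7)² + (y − 43.7)² = 334.59²; (x + 166.0)² + (y + 19.6)² = 79.02².
Subtracting the OCWA equation from the PAS and BRK equations removes the quadratic terms:
253.8 x + 115.8 y = -31284.53
-447.6 x − 10.8 y = 66338.16
Solving the 2×2 system: x ≈ -149.6, y ≈ 57.7 km.

x ≈ -149.6 km, y ≈ 57.7 km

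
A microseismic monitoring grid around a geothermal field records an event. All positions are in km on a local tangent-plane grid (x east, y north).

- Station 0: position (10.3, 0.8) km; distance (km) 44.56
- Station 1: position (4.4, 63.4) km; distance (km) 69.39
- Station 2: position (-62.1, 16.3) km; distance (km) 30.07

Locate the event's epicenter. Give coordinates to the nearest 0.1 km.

x ≈ -34.0 km, y ≈ 5.6 km

Circle about each station: (x − 10.3)² + (y − 0.8)² = 44.56²; (x − 4.4)² + (y − 63.4)² = 69.39²; (x + 62.1)² + (y − 16.3)² = 30.07².
Subtracting the Station 0 equation from the Station 1 and Station 2 equations removes the quadratic terms:
-11.8 x + 125.2 y = 1102.81
-144.8 x + 31.0 y = 5096.76
Solving the 2×2 system: x ≈ -34.0, y ≈ 5.6 km.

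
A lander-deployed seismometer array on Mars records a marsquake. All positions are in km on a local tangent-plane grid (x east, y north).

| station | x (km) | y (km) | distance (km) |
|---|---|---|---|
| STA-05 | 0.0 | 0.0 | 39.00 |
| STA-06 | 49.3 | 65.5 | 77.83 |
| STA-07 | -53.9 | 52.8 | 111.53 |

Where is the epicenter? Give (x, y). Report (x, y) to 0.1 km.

37.3 km east, -11.4 km north

Circle about each station: x² + y² = 39.00²; (x − 49.3)² + (y − 65.5)² = 77.83²; (x + 53.9)² + (y − 52.8)² = 111.53².
Subtracting pairs of circle equations eliminates x²+y² and gives linear equations (the radical axes):
98.6 x + 131.0 y = 2184.23
-107.8 x + 105.6 y = -5224.89
Solving the 2×2 system: x ≈ 37.3, y ≈ -11.4 km.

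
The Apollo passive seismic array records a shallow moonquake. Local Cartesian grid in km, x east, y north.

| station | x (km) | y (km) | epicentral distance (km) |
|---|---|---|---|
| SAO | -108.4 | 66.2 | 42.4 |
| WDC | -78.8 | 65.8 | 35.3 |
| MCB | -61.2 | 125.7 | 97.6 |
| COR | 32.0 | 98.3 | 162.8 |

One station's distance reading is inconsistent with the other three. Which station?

COR

Solve using three stations at a time. Using SAO, WDC, MCB (subtract circle equations pairwise → linear system) gives (x, y) ≈ (-84.8, 31.0).
Distances from that point to each station vs reported:
  SAO: calculated 42.4 vs reported 42.4 → residual 0.0 km
  WDC: calculated 35.3 vs reported 35.3 → residual 0.0 km
  MCB: calculated 97.6 vs reported 97.6 → residual 0.0 km
  COR: calculated 134.8 vs reported 162.8 → residual 28.0 km
SAO, WDC, MCB are mutually consistent (residuals ≈ 0); COR is off by 28.0 km.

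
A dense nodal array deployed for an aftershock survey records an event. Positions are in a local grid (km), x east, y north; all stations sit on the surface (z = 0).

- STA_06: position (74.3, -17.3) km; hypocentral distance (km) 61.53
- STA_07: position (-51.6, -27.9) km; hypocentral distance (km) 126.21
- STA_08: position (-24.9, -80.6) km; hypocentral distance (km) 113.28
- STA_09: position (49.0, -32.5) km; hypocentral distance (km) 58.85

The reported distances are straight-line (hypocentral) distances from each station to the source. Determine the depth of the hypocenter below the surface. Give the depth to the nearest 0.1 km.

z ≈ 57.7 km

Each station gives a sphere (x−x_i)² + (y−y_i)² + z² = d_i² (stations at z=0).
Subtracting the STA_06 sphere from STA_07 and STA_08: z² cancels, leaving linear equations in x and y:
-251.8 x − 21.2 y = -14521.83
-198.4 x − 126.6 y = -7749.83
Solving: x ≈ 60.501, y ≈ -33.598 km (keep extra digits for the depth step; rounded: 60.5, -33.6).
Then from the STA_06 sphere: z² = 61.53² − (x − 74.3)² − (y + 17.3)² with x = 60.501, y = -33.598, so z ≈ 57.705 ≈ 57.7 km.
Check against STA_09 (with the unrounded solution): distance 58.85 ≈ 58.85 km. ✓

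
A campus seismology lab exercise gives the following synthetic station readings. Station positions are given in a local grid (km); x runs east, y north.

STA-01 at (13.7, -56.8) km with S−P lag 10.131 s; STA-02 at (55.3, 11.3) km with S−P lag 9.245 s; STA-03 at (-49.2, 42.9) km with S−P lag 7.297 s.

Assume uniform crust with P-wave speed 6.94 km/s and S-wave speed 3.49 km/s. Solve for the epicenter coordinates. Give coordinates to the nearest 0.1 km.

(-9.6, 10.4)

Distance from S−P lag: d = Δt · v_P v_S / (v_P − v_S) = Δt · (6.94·3.49)/(6.94−3.49) ≈ 7.0205·Δt.
So d_STA-01 = 71.12, d_STA-02 = 64.90, d_STA-03 = 51.23 km.
Circle about each station: (x − 13.7)² + (y + 56.8)² = 71.12²; (x − 55.3)² + (y − 11.3)² = 64.90²; (x + 49.2)² + (y − 42.9)² = 51.23².
Subtracting pairs of circle equations eliminates x²+y² and gives linear equations (the radical axes):
83.2 x + 136.2 y = 617.89
-125.8 x + 199.4 y = 3280.66
Solving the 2×2 system: x ≈ -9.6, y ≈ 10.4 km.
Check against STA-01 (with the unrounded x, y): √((x − 13.7)²+(y + 56.8)²) = 71.12 ≈ 71.12 km. ✓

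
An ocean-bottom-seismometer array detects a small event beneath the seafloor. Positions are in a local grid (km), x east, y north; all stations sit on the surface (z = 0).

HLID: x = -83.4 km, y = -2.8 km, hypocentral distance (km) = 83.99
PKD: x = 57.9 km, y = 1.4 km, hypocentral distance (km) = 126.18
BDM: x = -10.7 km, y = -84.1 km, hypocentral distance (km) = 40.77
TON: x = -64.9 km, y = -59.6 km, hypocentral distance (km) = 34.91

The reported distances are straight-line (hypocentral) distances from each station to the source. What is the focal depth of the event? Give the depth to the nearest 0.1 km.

Each station gives a sphere (x−x_i)² + (y−y_i)² + z² = d_i² (stations at z=0).
Subtracting the HLID sphere from PKD and BDM: z² cancels, leaving linear equations in x and y:
282.6 x + 8.4 y = -12476.10
145.4 x − 162.6 y = 5616.03
Solving: x ≈ -42.004, y ≈ -72.100 km (keep extra digits for the depth step; rounded: -42.0, -72.1).
Then from the HLID sphere: z² = 83.99² − (x + 83.4)² − (y + 2.8)² with x = -42.004, y = -72.100, so z ≈ 23.199 ≈ 23.2 km.

depth ≈ 23.2 km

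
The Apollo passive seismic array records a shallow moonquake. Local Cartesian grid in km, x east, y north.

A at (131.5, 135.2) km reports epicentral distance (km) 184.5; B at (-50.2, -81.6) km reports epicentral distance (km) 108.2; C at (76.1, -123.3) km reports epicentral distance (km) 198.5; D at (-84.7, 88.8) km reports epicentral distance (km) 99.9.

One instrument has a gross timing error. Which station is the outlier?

Solve using three stations at a time. Using A, B, D (subtract circle equations pairwise → linear system) gives (x, y) ≈ (-12.5, 19.8).
Distances from that point to each station vs reported:
  A: calculated 184.5 vs reported 184.5 → residual 0.0 km
  B: calculated 108.2 vs reported 108.2 → residual 0.0 km
  C: calculated 168.3 vs reported 198.5 → residual 30.2 km
  D: calculated 99.9 vs reported 99.9 → residual 0.0 km
A, B, D are mutually consistent (residuals ≈ 0); C is off by 30.2 km.

C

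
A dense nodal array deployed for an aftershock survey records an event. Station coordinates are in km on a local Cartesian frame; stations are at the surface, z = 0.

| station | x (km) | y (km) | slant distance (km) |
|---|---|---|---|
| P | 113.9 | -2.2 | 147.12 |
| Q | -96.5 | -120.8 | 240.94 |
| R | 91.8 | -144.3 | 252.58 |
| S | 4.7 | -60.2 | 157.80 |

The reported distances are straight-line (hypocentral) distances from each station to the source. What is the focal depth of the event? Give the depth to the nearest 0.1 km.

depth ≈ 49.6 km

Each station gives a sphere (x−x_i)² + (y−y_i)² + z² = d_i² (stations at z=0).
Subtracting the P sphere from Q and R: z² cancels, leaving linear equations in x and y:
-420.8 x − 237.2 y = -25480.95
-44.2 x − 284.2 y = -25880.68
Solving: x ≈ 10.107, y ≈ 89.493 km (keep extra digits for the depth step; rounded: 10.1, 89.5).
Then from the P sphere: z² = 147.12² − (x − 113.9)² − (y + 2.2)² with x = 10.107, y = 89.493, so z ≈ 49.636 ≈ 49.6 km.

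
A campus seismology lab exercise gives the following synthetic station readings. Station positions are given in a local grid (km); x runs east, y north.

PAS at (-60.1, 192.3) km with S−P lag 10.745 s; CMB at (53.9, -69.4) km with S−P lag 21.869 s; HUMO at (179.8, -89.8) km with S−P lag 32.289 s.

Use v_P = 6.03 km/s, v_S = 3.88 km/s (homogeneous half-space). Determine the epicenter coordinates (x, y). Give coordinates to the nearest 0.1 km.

Distance from S−P lag: d = Δt · v_P v_S / (v_P − v_S) = Δt · (6.03·3.88)/(6.03−3.88) ≈ 10.8820·Δt.
So d_PAS = 116.93, d_CMB = 237.98, d_HUMO = 351.37 km.
Circle about each station: (x + 60.1)² + (y − 192.3)² = 116.93²; (x − 53.9)² + (y + 69.4)² = 237.98²; (x − 179.8)² + (y + 89.8)² = 351.37².
Subtracting pairs of circle equations eliminates x²+y² and gives linear equations (the radical axes):
228.0 x − 523.4 y = -75831.59
479.8 x − 564.2 y = -109987.47
Solving the 2×2 system: x ≈ -120.7, y ≈ 92.3 km.

(-120.7, 92.3)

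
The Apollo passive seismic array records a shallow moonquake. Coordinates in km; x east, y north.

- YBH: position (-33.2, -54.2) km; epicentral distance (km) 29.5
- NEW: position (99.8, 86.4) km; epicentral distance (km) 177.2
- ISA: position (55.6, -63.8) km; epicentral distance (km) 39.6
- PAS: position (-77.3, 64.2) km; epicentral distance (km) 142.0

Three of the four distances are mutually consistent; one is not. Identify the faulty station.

ISA

Solve using three stations at a time. Using YBH, NEW, PAS (subtract circle equations pairwise → linear system) gives (x, y) ≈ (-3.8, -57.3).
Distances from that point to each station vs reported:
  YBH: calculated 29.5 vs reported 29.5 → residual 0.0 km
  NEW: calculated 177.2 vs reported 177.2 → residual 0.0 km
  ISA: calculated 59.8 vs reported 39.6 → residual 20.2 km
  PAS: calculated 142.0 vs reported 142.0 → residual 0.0 km
YBH, NEW, PAS are mutually consistent (residuals ≈ 0); ISA is off by 20.2 km.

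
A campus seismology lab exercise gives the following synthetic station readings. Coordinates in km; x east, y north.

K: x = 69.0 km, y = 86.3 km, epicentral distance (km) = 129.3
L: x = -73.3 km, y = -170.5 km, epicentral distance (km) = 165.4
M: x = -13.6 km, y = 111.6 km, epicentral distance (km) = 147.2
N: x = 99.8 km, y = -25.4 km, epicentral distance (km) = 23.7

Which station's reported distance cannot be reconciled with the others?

Solve using three stations at a time. Using K, L, M (subtract circle equations pairwise → linear system) gives (x, y) ≈ (17.5, -32.3).
Distances from that point to each station vs reported:
  K: calculated 129.3 vs reported 129.3 → residual 0.0 km
  L: calculated 165.4 vs reported 165.4 → residual 0.0 km
  M: calculated 147.2 vs reported 147.2 → residual 0.0 km
  N: calculated 82.6 vs reported 23.7 → residual 58.9 km
K, L, M are mutually consistent (residuals ≈ 0); N is off by 58.9 km.

N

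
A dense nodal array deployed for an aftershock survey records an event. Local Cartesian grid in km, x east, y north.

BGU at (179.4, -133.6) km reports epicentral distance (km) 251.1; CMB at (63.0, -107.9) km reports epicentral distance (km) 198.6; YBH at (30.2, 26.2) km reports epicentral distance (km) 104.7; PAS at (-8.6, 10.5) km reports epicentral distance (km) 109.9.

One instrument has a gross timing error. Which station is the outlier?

Solve using three stations at a time. Using BGU, CMB, PAS (subtract circle equations pairwise → linear system) gives (x, y) ≈ (66.4, 90.6).
Distances from that point to each station vs reported:
  BGU: calculated 251.0 vs reported 251.1 → residual 0.1 km
  CMB: calculated 198.5 vs reported 198.6 → residual 0.1 km
  YBH: calculated 73.9 vs reported 104.7 → residual 30.8 km
  PAS: calculated 109.8 vs reported 109.9 → residual 0.1 km
BGU, CMB, PAS are mutually consistent (residuals ≈ 0); YBH is off by 30.8 km.

YBH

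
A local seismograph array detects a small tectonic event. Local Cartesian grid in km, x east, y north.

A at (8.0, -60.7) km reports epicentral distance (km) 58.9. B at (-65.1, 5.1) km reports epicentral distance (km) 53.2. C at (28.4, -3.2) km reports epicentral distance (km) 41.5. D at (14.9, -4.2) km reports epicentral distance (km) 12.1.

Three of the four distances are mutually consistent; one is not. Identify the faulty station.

Solve using three stations at a time. Using A, B, C (subtract circle equations pairwise → linear system) gives (x, y) ≈ (-13.0, -5.7).
Distances from that point to each station vs reported:
  A: calculated 58.9 vs reported 58.9 → residual 0.0 km
  B: calculated 53.2 vs reported 53.2 → residual 0.0 km
  C: calculated 41.5 vs reported 41.5 → residual 0.0 km
  D: calculated 28.0 vs reported 12.1 → residual 15.9 km
A, B, C are mutually consistent (residuals ≈ 0); D is off by 15.9 km.

D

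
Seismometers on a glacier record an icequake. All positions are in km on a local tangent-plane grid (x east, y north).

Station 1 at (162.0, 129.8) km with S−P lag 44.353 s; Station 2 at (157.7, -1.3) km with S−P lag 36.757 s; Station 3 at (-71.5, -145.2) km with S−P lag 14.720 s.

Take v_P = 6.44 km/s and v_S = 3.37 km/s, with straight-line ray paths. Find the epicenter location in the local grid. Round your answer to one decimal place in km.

x ≈ -98.5 km, y ≈ -44.7 km

Distance from S−P lag: d = Δt · v_P v_S / (v_P − v_S) = Δt · (6.44·3.37)/(6.44−3.37) ≈ 7.0693·Δt.
So d_Station 1 = 313.55, d_Station 2 = 259.85, d_Station 3 = 104.06 km.
Circle about each station: (x − 162.0)² + (y − 129.8)² = 313.55²; (x − 157.7)² + (y + 1.3)² = 259.85²; (x + 71.5)² + (y + 145.2)² = 104.06².
Subtracting the Station 1 equation from the Station 2 and Station 3 equations removes the quadratic terms:
-8.6 x − 262.2 y = 12570.52
-467.0 x − 550.0 y = 70588.37
Solving the 2×2 system: x ≈ -98.5, y ≈ -44.7 km.
Check against Station 1 (with the unrounded x, y): √((x − 162.0)²+(y − 129.8)²) = 313.55 ≈ 313.55 km. ✓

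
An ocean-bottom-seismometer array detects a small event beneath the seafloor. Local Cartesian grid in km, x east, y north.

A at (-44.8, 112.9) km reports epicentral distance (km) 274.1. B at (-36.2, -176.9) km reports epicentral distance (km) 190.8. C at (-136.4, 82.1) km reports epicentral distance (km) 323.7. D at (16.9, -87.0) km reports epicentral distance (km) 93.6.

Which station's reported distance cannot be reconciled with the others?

D

Solve using three stations at a time. Using A, B, C (subtract circle equations pairwise → linear system) gives (x, y) ≈ (135.5, -93.6).
Distances from that point to each station vs reported:
  A: calculated 274.1 vs reported 274.1 → residual 0.0 km
  B: calculated 190.8 vs reported 190.8 → residual 0.0 km
  C: calculated 323.7 vs reported 323.7 → residual 0.0 km
  D: calculated 118.8 vs reported 93.6 → residual 25.2 km
A, B, C are mutually consistent (residuals ≈ 0); D is off by 25.2 km.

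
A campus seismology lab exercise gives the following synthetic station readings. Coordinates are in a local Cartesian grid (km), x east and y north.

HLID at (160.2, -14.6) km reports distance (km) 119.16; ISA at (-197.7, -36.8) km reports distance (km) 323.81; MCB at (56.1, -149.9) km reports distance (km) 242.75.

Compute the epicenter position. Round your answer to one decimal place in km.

100.8 km east, 88.7 km north

Circle about each station: (x − 160.2)² + (y + 14.6)² = 119.16²; (x + 197.7)² + (y + 36.8)² = 323.81²; (x − 56.1)² + (y + 149.9)² = 242.75².
Subtracting pairs of circle equations eliminates x²+y² and gives linear equations (the radical axes):
-715.8 x − 44.4 y = -76091.48
-208.2 x − 270.6 y = -44988.44
Solving the 2×2 system: x ≈ 100.8, y ≈ 88.7 km.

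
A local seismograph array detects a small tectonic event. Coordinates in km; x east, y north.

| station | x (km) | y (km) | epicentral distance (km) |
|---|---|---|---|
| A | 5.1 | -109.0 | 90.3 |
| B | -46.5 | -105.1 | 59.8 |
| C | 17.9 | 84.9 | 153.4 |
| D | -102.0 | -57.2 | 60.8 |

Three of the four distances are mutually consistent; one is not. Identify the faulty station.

Solve using three stations at a time. Using A, B, C (subtract circle equations pairwise → linear system) gives (x, y) ≈ (-60.5, -46.9).
Distances from that point to each station vs reported:
  A: calculated 90.3 vs reported 90.3 → residual 0.0 km
  B: calculated 59.8 vs reported 59.8 → residual 0.0 km
  C: calculated 153.4 vs reported 153.4 → residual 0.0 km
  D: calculated 42.7 vs reported 60.8 → residual 18.1 km
A, B, C are mutually consistent (residuals ≈ 0); D is off by 18.1 km.

D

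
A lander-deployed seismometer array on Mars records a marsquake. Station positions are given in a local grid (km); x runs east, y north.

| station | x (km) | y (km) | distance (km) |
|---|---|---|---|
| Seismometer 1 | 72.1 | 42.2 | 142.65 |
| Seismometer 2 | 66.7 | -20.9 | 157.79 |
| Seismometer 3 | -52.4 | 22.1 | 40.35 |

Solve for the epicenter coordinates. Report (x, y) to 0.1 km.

x ≈ -69.6 km, y ≈ 58.6 km

Circle about each station: (x − 72.1)² + (y − 42.2)² = 142.65²; (x − 66.7)² + (y + 20.9)² = 157.79²; (x + 52.4)² + (y − 22.1)² = 40.35².
Subtracting the Seismometer 1 equation from the Seismometer 2 and Seismometer 3 equations removes the quadratic terms:
-10.8 x − 126.2 y = -6642.21
-249.0 x − 40.2 y = 14975.82
Solving the 2×2 system: x ≈ -69.6, y ≈ 58.6 km.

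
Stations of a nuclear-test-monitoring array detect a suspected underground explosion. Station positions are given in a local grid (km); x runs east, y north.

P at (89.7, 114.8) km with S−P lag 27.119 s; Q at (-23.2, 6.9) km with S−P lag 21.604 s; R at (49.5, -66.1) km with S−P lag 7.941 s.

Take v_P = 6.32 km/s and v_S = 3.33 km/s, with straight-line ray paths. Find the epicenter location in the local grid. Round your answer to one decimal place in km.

104.6 km east, -75.5 km north

Distance from S−P lag: d = Δt · v_P v_S / (v_P − v_S) = Δt · (6.32·3.33)/(6.32−3.33) ≈ 7.0387·Δt.
So d_P = 190.88, d_Q = 152.06, d_R = 55.89 km.
Circle about each station: (x − 89.7)² + (y − 114.8)² = 190.88²; (x + 23.2)² + (y − 6.9)² = 152.06²; (x − 49.5)² + (y + 66.1)² = 55.89².
Subtracting pairs of circle equations eliminates x²+y² and gives linear equations (the radical axes):
-225.8 x − 215.8 y = -7326.35
-80.4 x − 361.8 y = 18905.81
Solving the 2×2 system: x ≈ 104.6, y ≈ -75.5 km.
Check against P (with the unrounded x, y): √((x − 89.7)²+(y − 114.8)²) = 190.88 ≈ 190.88 km. ✓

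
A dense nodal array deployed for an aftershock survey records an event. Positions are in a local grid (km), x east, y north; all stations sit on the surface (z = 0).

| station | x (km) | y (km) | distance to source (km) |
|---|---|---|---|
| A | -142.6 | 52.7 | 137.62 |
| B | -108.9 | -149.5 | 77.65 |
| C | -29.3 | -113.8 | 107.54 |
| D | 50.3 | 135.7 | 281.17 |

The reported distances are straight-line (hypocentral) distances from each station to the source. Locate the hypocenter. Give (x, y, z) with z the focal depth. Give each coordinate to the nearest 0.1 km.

x ≈ -126.8 km, y ≈ -80.5 km, depth ≈ 30.8 km

Each station gives a sphere (x−x_i)² + (y−y_i)² + z² = d_i² (stations at z=0).
Subtracting the A sphere from B and C: z² cancels, leaving linear equations in x and y:
67.4 x − 404.4 y = 24007.15
226.6 x − 333.0 y = -1928.71
Solving: x ≈ -126.810, y ≈ -80.500 km (keep extra digits for the depth step; rounded: -126.8, -80.5).
Then from the A sphere: z² = 137.62² − (x + 142.6)² − (y − 52.7)² with x = -126.810, y = -80.500, so z ≈ 30.785 ≈ 30.8 km.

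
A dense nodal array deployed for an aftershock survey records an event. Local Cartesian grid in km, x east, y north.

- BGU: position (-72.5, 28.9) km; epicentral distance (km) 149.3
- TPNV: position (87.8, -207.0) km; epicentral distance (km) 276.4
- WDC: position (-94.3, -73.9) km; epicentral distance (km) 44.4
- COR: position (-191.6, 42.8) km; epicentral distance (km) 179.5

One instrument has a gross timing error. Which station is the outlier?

TPNV

Solve using three stations at a time. Using BGU, WDC, COR (subtract circle equations pairwise → linear system) gives (x, y) ≈ (-108.1, -116.1).
Distances from that point to each station vs reported:
  BGU: calculated 149.3 vs reported 149.3 → residual 0.0 km
  TPNV: calculated 216.0 vs reported 276.4 → residual 60.4 km
  WDC: calculated 44.4 vs reported 44.4 → residual 0.0 km
  COR: calculated 179.5 vs reported 179.5 → residual 0.0 km
BGU, WDC, COR are mutually consistent (residuals ≈ 0); TPNV is off by 60.4 km.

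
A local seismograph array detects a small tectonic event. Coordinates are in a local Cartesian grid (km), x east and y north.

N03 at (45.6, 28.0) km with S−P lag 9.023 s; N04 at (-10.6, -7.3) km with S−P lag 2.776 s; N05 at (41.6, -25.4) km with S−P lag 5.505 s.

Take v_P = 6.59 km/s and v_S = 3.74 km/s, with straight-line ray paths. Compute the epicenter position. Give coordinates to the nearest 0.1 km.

Distance from S−P lag: d = Δt · v_P v_S / (v_P − v_S) = Δt · (6.59·3.74)/(6.59−3.74) ≈ 8.6479·Δt.
So d_N03 = 78.03, d_N04 = 24.01, d_N05 = 47.61 km.
Circle about each station: (x − 45.6)² + (y − 28.0)² = 78.03²; (x + 10.6)² + (y + 7.3)² = 24.01²; (x − 41.6)² + (y + 25.4)² = 47.61².
Subtracting the N03 equation from the N04 and N05 equations removes the quadratic terms:
-112.4 x − 70.6 y = 2814.49
-8.0 x − 106.8 y = 3334.33
Solving the 2×2 system: x ≈ -5.7, y ≈ -30.8 km.

-5.7 km east, -30.8 km north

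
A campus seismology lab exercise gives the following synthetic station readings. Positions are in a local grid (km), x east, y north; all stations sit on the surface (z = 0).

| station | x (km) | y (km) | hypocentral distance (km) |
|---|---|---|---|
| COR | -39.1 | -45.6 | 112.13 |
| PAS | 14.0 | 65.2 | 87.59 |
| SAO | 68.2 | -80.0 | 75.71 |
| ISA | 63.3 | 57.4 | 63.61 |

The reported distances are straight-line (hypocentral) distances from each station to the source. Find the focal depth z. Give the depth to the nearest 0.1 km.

depth ≈ 11.2 km

Each station gives a sphere (x−x_i)² + (y−y_i)² + z² = d_i² (stations at z=0).
Subtracting the COR sphere from PAS and SAO: z² cancels, leaving linear equations in x and y:
106.2 x + 221.6 y = 5740.00
214.6 x − 68.8 y = 14284.20
Solving: x ≈ 64.895, y ≈ -5.198 km (keep extra digits for the depth step; rounded: 64.9, -5.2).
Then from the COR sphere: z² = 112.13² − (x + 39.1)² − (y + 45.6)² with x = 64.895, y = -5.198, so z ≈ 11.219 ≈ 11.2 km.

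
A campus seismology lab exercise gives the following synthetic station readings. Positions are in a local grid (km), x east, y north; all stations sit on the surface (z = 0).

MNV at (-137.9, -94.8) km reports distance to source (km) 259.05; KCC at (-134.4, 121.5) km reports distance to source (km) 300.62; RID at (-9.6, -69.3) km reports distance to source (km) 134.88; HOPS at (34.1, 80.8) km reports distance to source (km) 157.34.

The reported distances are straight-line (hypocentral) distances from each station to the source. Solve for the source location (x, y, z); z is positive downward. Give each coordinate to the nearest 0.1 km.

(109.4, -44.4, 58.4)

Each station gives a sphere (x−x_i)² + (y−y_i)² + z² = d_i² (stations at z=0).
Subtracting the MNV sphere from KCC and RID: z² cancels, leaving linear equations in x and y:
7.0 x + 432.6 y = -18443.32
256.6 x + 51.0 y = 25805.49
Solving: x ≈ 109.392, y ≈ -44.404 km (keep extra digits for the depth step; rounded: 109.4, -44.4).
Then from the MNV sphere: z² = 259.05² − (x + 137.9)² − (y + 94.8)² with x = 109.392, y = -44.404, so z ≈ 58.428 ≈ 58.4 km.
Check against HOPS (with the unrounded solution): distance 157.35 ≈ 157.34 km. ✓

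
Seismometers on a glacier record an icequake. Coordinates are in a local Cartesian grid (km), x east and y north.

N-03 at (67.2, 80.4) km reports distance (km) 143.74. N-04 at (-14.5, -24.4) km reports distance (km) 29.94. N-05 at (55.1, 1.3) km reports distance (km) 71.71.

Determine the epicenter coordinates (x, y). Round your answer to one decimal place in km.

Circle about each station: (x − 67.2)² + (y − 80.4)² = 143.74²; (x + 14.5)² + (y + 24.4)² = 29.94²; (x − 55.1)² + (y − 1.3)² = 71.71².
Subtracting the N-03 equation from the N-04 and N-05 equations removes the quadratic terms:
-163.4 x − 209.6 y = 9590.39
-24.2 x − 158.2 y = 7576.56
Solving the 2×2 system: x ≈ 3.4, y ≈ -48.4 km.

3.4 km east, -48.4 km north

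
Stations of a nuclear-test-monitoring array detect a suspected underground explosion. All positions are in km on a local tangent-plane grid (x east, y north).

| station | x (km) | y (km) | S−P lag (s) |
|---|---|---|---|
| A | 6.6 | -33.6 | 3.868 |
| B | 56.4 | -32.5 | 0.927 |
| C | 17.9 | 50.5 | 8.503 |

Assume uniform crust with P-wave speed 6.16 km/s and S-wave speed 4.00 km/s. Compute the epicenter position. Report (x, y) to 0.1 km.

50.1 km east, -41.0 km north

Distance from S−P lag: d = Δt · v_P v_S / (v_P − v_S) = Δt · (6.16·4.00)/(6.16−4.00) ≈ 11.4074·Δt.
So d_A = 44.12, d_B = 10.57, d_C = 97.00 km.
Circle about each station: (x − 6.6)² + (y + 33.6)² = 44.12²; (x − 56.4)² + (y + 32.5)² = 10.57²; (x − 17.9)² + (y − 50.5)² = 97.00².
Subtracting the A equation from the B and C equations removes the quadratic terms:
99.6 x + 2.2 y = 4899.54
22.6 x + 168.2 y = -5764.29
Solving the 2×2 system: x ≈ 50.1, y ≈ -41.0 km.
Check against A (with the unrounded x, y): √((x − 6.6)²+(y + 33.6)²) = 44.12 ≈ 44.12 km. ✓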